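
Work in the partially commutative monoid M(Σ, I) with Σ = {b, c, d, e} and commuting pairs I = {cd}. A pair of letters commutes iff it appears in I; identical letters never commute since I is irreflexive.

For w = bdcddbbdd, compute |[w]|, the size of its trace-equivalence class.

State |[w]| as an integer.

4

drop 0:b onto floor
drop 1:d onto {0:b}
drop 2:c onto {0:b}
drop 3:d onto {1:d}
drop 4:d onto {3:d}
drop 5:b onto {2:c, 4:d}
drop 6:b onto {5:b}
drop 7:d onto {6:b}
drop 8:d onto {7:d}
ground layer = {0:b}
drop-orders for the pieces not yet dropped (sum over which currently-grounded one goes next):
  1 to go: {8} 1
  2 to go: {7,8} 1
  3 to go: {6,7,8} 1
  4 to go: {5,6,7,8} 1
  5 to go: {2,5,6,7,8} 1  {4,5,6,7,8} 1
  6 to go: {2,4,5,6,7,8} 2  {3,4,5,6,7,8} 1
  7 to go: {1,3,4,5,6,7,8} 1  {2,3,4,5,6,7,8} 3
  if 0:b drops first: 4 orders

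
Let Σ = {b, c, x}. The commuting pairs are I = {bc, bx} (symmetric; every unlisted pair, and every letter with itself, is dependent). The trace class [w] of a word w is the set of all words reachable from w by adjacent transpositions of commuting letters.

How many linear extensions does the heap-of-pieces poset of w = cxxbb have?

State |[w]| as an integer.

10

piece 0:c — minimal
piece 1:x rests on {0:c}
piece 2:x rests on {1:x}
piece 3:b — minimal
piece 4:b rests on {3:b}
minimal pieces: {0:c, 3:b}
ways to finish when only these pieces remain (= sum over removing one remaining piece with nothing left below it):
  1 left: {2}→1  {4}→1
  2 left: {1,2}→1  {2,4}→2  {3,4}→1
  3 left: {0,1,2}→1  {1,2,4}→3  {2,3,4}→3
  placing 0:c first → 6 extensions
  placing 3:b first → 4 extensions
total linear extensions = 10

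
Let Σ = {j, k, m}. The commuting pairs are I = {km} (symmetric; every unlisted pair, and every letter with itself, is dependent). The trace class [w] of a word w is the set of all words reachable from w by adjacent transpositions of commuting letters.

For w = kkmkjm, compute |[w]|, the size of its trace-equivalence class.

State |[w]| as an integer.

4

drop 0:k onto floor
drop 1:k onto {0:k}
drop 2:m onto floor
drop 3:k onto {1:k}
drop 4:j onto {2:m, 3:k}
drop 5:m onto {4:j}
ground layer = {0:k, 2:m}
drop-orders for the pieces not yet dropped (sum over which currently-grounded one goes next):
  1 to go: {5} 1
  2 to go: {4,5} 1
  3 to go: {2,4,5} 1  {3,4,5} 1
  4 to go: {1,3,4,5} 1  {2,3,4,5} 2
  if 0:k drops first: 3 orders
  if 2:m drops first: 1 orders
heap linearizations: 4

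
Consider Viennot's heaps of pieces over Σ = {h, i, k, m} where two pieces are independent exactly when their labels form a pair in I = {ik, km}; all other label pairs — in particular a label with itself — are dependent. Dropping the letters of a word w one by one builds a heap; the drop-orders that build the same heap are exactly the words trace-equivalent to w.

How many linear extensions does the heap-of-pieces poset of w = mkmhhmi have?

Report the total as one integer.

3

0(m) covers ∅
1(k) covers ∅
2(m) covers 0:m
3(h) covers 1:k, 2:m
4(h) covers 3:h
5(m) covers 4:h
6(i) covers 5:m
floor of heap: 0:m, 1:k
completions by unplaced set U, small U first (add the entries for U minus each lowest piece of U):
  |U|=1: {6}:1
  |U|=2: {5,6}:1
  |U|=3: {4,5,6}:1
  |U|=4: {3,4,5,6}:1
  |U|=5: {1,3,4,5,6}:1  {2,3,4,5,6}:1
  start at 0(m): 2
  start at 1(k): 1
sum over floor = 3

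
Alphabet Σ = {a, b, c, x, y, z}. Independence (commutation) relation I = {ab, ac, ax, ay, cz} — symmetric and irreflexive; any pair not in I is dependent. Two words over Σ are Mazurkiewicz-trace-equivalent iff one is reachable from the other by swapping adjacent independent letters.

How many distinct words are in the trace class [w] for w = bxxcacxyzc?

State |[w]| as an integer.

17

piece 0:b — minimal
piece 1:x rests on {0:b}
piece 2:x rests on {1:x}
piece 3:c rests on {2:x}
piece 4:a — minimal
piece 5:c rests on {3:c}
piece 6:x rests on {5:c}
piece 7:y rests on {6:x}
piece 8:z rests on {4:a, 7:y}
piece 9:c rests on {7:y}
minimal pieces: {0:b, 4:a}
ways to finish when only these pieces remain (= sum over removing one remaining piece with nothing left below it):
  1 left: {8}→1  {9}→1
  2 left: {4,8}→1  {8,9}→2
  3 left: {4,8,9}→3  {7,8,9}→2
  4 left: {4,7,8,9}→5  {6,7,8,9}→2
  5 left: {4,6,7,8,9}→7  {5,6,7,8,9}→2
  6 left: {3,5,6,7,8,9}→2  {4,5,6,7,8,9}→9
  7 left: {2,3,5,6,7,8,9}→2  {3,4,5,6,7,8,9}→11
  8 left: {1,2,3,5,6,7,8,9}→2  {2,3,4,5,6,7,8,9}→13
  placing 0:b first → 15 extensions
  placing 4:a first → 2 extensions
total linear extensions = 17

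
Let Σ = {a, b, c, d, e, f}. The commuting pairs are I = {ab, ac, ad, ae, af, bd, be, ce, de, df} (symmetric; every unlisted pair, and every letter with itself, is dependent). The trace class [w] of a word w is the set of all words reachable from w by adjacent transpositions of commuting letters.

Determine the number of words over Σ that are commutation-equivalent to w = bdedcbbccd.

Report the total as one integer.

30

#0=b has no predecessor
#1=d has no predecessor
#2=e has no predecessor
#3=d depends on [1:d]
#4=c depends on [0:b, 3:d]
#5=b depends on [4:c]
#6=b depends on [5:b]
#7=c depends on [6:b]
#8=c depends on [7:c]
#9=d depends on [8:c]
sources: [0:b, 1:d, 2:e]
N(rest) = Σ N(rest − s) over sources s of rest; N(one piece) = 1:
  size 1 → [2]=1  [9]=1
  size 2 → [2,9]=2  [8,9]=1
  size 3 → [2,8,9]=3  [7,8,9]=1
  size 4 → [2,7,8,9]=4  [6,7,8,9]=1
  size 5 → [2,6,7,8,9]=5  [5,6,7,8,9]=1
  size 6 → [2,5,6,7,8,9]=6  [4,5,6,7,8,9]=1
  size 7 → [0,4,5,6,7,8,9]=1  [2,4,5,6,7,8,9]=7  [3,4,5,6,7,8,9]=1
  size 8 → [0,2,4,5,6,7,8,9]=8  [0,3,4,5,6,7,8,9]=2  [1,3,4,5,6,7,8,9]=1  [2,3,4,5,6,7,8,9]=8
  first=0(b) contributes 9
  first=1(d) contributes 18
  first=2(e) contributes 3
|[w]| = 30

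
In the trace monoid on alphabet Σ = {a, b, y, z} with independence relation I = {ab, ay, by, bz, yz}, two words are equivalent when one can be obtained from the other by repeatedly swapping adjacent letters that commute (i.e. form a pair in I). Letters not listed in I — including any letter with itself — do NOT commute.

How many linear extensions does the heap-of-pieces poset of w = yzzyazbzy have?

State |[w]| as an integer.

#0=y has no predecessor
#1=z has no predecessor
#2=z depends on [1:z]
#3=y depends on [0:y]
#4=a depends on [2:z]
#5=z depends on [4:a]
#6=b has no predecessor
#7=z depends on [5:z]
#8=y depends on [3:y]
sources: [0:y, 1:z, 6:b]
N(rest) = Σ N(rest − s) over sources s of rest; N(one piece) = 1:
  size 1 → [6]=1  [7]=1  [8]=1
  size 2 → [3,8]=1  [5,7]=1  [6,7]=2  [6,8]=2  [7,8]=2
  size 3 → [0,3,8]=1  [3,6,8]=3  [3,7,8]=3  [4,5,7]=1  [5,6,7]=3  [5,7,8]=3  [6,7,8]=6
  size 4 → [0,3,6,8]=4  [0,3,7,8]=4  [2,4,5,7]=1  [3,5,7,8]=6  [3,6,7,8]=12  [4,5,6,7]=4  [4,5,7,8]=4  [5,6,7,8]=12
  size 5 → [0,3,5,7,8]=10  [0,3,6,7,8]=20  [1,2,4,5,7]=1  [2,4,5,6,7]=5  [2,4,5,7,8]=5  [3,4,5,7,8]=10  [3,5,6,7,8]=30  [4,5,6,7,8]=20
  size 6 → [0,3,4,5,7,8]=20  [0,3,5,6,7,8]=60  [1,2,4,5,6,7]=6  [1,2,4,5,7,8]=6  [2,3,4,5,7,8]=15  [2,4,5,6,7,8]=30  [3,4,5,6,7,8]=60
  size 7 → [0,2,3,4,5,7,8]=35  [0,3,4,5,6,7,8]=140  [1,2,3,4,5,7,8]=21  [1,2,4,5,6,7,8]=42  [2,3,4,5,6,7,8]=105
  first=0(y) contributes 168
  first=1(z) contributes 280
  first=6(b) contributes 56
|[w]| = 504

504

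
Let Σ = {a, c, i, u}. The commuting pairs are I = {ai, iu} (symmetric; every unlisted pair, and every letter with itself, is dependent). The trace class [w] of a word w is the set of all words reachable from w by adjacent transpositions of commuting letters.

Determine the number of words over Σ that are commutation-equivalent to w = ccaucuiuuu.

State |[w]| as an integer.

5

drop 0:c onto floor
drop 1:c onto {0:c}
drop 2:a onto {1:c}
drop 3:u onto {2:a}
drop 4:c onto {3:u}
drop 5:u onto {4:c}
drop 6:i onto {4:c}
drop 7:u onto {5:u}
drop 8:u onto {7:u}
drop 9:u onto {8:u}
ground layer = {0:c}
drop-orders for the pieces not yet dropped (sum over which currently-grounded one goes next):
  1 to go: {6} 1  {9} 1
  2 to go: {6,9} 2  {8,9} 1
  3 to go: {6,8,9} 3  {7,8,9} 1
  4 to go: {5,7,8,9} 1  {6,7,8,9} 4
  5 to go: {5,6,7,8,9} 5
  6 to go: {4,5,6,7,8,9} 5
  7 to go: {3,4,5,6,7,8,9} 5
  8 to go: {2,3,4,5,6,7,8,9} 5
  if 0:c drops first: 5 orders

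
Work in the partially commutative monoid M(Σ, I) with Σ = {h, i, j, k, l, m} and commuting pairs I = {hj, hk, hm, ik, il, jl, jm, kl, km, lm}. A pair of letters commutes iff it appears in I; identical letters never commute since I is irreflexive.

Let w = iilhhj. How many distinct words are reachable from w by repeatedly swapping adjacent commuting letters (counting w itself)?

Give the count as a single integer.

10

piece 0:i — minimal
piece 1:i rests on {0:i}
piece 2:l — minimal
piece 3:h rests on {1:i, 2:l}
piece 4:h rests on {3:h}
piece 5:j rests on {1:i}
minimal pieces: {0:i, 2:l}
ways to finish when only these pieces remain (= sum over removing one remaining piece with nothing left below it):
  1 left: {4}→1  {5}→1
  2 left: {3,4}→1  {4,5}→2
  3 left: {2,3,4}→1  {3,4,5}→3
  4 left: {1,3,4,5}→3  {2,3,4,5}→4
  placing 0:i first → 7 extensions
  placing 2:l first → 3 extensions
total linear extensions = 10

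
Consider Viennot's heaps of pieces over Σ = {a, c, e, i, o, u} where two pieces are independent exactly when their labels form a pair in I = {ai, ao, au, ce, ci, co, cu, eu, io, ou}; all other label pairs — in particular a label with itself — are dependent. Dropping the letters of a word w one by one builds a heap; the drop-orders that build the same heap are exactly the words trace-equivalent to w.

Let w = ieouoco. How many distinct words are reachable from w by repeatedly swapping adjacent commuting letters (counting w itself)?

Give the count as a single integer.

0(i) covers ∅
1(e) covers 0:i
2(o) covers 1:e
3(u) covers 0:i
4(o) covers 2:o
5(c) covers ∅
6(o) covers 4:o
floor of heap: 0:i, 5:c
completions by unplaced set U, small U first (add the entries for U minus each lowest piece of U):
  |U|=1: {3}:1  {5}:1  {6}:1
  |U|=2: {3,5}:2  {3,6}:2  {4,6}:1  {5,6}:2
  |U|=3: {2,4,6}:1  {3,4,6}:3  {3,5,6}:6  {4,5,6}:3
  |U|=4: {1,2,4,6}:1  {2,3,4,6}:4  {2,4,5,6}:4  {3,4,5,6}:12
  |U|=5: {1,2,3,4,6}:5  {1,2,4,5,6}:5  {2,3,4,5,6}:20
  start at 0(i): 30
  start at 5(c): 5
sum over floor = 35

35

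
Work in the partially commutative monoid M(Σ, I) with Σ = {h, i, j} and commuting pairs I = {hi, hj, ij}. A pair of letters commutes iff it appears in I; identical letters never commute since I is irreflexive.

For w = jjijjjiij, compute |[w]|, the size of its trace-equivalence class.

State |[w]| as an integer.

84

#0=j has no predecessor
#1=j depends on [0:j]
#2=i has no predecessor
#3=j depends on [1:j]
#4=j depends on [3:j]
#5=j depends on [4:j]
#6=i depends on [2:i]
#7=i depends on [6:i]
#8=j depends on [5:j]
sources: [0:j, 2:i]
N(rest) = Σ N(rest − s) over sources s of rest; N(one piece) = 1:
  size 1 → [7]=1  [8]=1
  size 2 → [5,8]=1  [6,7]=1  [7,8]=2
  size 3 → [2,6,7]=1  [4,5,8]=1  [5,7,8]=3  [6,7,8]=3
  size 4 → [2,6,7,8]=4  [3,4,5,8]=1  [4,5,7,8]=4  [5,6,7,8]=6
  size 5 → [1,3,4,5,8]=1  [2,5,6,7,8]=10  [3,4,5,7,8]=5  [4,5,6,7,8]=10
  size 6 → [0,1,3,4,5,8]=1  [1,3,4,5,7,8]=6  [2,4,5,6,7,8]=20  [3,4,5,6,7,8]=15
  size 7 → [0,1,3,4,5,7,8]=7  [1,3,4,5,6,7,8]=21  [2,3,4,5,6,7,8]=35
  first=0(j) contributes 56
  first=2(i) contributes 28
|[w]| = 84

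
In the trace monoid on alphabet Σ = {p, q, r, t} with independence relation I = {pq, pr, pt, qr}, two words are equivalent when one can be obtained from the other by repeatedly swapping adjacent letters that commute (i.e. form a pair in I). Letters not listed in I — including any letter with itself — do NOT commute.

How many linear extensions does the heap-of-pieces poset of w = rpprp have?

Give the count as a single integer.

0(r) covers ∅
1(p) covers ∅
2(p) covers 1:p
3(r) covers 0:r
4(p) covers 2:p
floor of heap: 0:r, 1:p
completions by unplaced set U, small U first (add the entries for U minus each lowest piece of U):
  |U|=1: {3}:1  {4}:1
  |U|=2: {0,3}:1  {2,4}:1  {3,4}:2
  |U|=3: {0,3,4}:3  {1,2,4}:1  {2,3,4}:3
  start at 0(r): 4
  start at 1(p): 6
sum over floor = 10

10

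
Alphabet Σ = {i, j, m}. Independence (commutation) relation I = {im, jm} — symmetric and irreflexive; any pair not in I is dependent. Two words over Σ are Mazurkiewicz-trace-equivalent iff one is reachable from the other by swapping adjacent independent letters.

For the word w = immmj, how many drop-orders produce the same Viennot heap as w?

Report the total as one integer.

10

0(i) covers ∅
1(m) covers ∅
2(m) covers 1:m
3(m) covers 2:m
4(j) covers 0:i
floor of heap: 0:i, 1:m
completions by unplaced set U, small U first (add the entries for U minus each lowest piece of U):
  |U|=1: {3}:1  {4}:1
  |U|=2: {0,4}:1  {2,3}:1  {3,4}:2
  |U|=3: {0,3,4}:3  {1,2,3}:1  {2,3,4}:3
  start at 0(i): 4
  start at 1(m): 6
sum over floor = 10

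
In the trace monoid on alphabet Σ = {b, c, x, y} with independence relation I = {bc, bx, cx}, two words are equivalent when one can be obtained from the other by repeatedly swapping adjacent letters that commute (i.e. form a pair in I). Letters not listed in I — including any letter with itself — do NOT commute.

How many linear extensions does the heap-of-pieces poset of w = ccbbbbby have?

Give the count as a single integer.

#0=c has no predecessor
#1=c depends on [0:c]
#2=b has no predecessor
#3=b depends on [2:b]
#4=b depends on [3:b]
#5=b depends on [4:b]
#6=b depends on [5:b]
#7=y depends on [1:c, 6:b]
sources: [0:c, 2:b]
N(rest) = Σ N(rest − s) over sources s of rest; N(one piece) = 1:
  size 1 → [7]=1
  size 2 → [1,7]=1  [6,7]=1
  size 3 → [0,1,7]=1  [1,6,7]=2  [5,6,7]=1
  size 4 → [0,1,6,7]=3  [1,5,6,7]=3  [4,5,6,7]=1
  size 5 → [0,1,5,6,7]=6  [1,4,5,6,7]=4  [3,4,5,6,7]=1
  size 6 → [0,1,4,5,6,7]=10  [1,3,4,5,6,7]=5  [2,3,4,5,6,7]=1
  first=0(c) contributes 6
  first=2(b) contributes 15
|[w]| = 21

21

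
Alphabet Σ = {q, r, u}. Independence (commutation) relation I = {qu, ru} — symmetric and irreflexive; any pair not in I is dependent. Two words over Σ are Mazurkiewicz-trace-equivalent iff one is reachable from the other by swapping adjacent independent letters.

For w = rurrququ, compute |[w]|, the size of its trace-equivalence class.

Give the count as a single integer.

piece 0:r — minimal
piece 1:u — minimal
piece 2:r rests on {0:r}
piece 3:r rests on {2:r}
piece 4:q rests on {3:r}
piece 5:u rests on {1:u}
piece 6:q rests on {4:q}
piece 7:u rests on {5:u}
minimal pieces: {0:r, 1:u}
ways to finish when only these pieces remain (= sum over removing one remaining piece with nothing left below it):
  1 left: {6}→1  {7}→1
  2 left: {4,6}→1  {5,7}→1  {6,7}→2
  3 left: {1,5,7}→1  {3,4,6}→1  {4,6,7}→3  {5,6,7}→3
  4 left: {1,5,6,7}→4  {2,3,4,6}→1  {3,4,6,7}→4  {4,5,6,7}→6
  5 left: {0,2,3,4,6}→1  {1,4,5,6,7}→10  {2,3,4,6,7}→5  {3,4,5,6,7}→10
  6 left: {0,2,3,4,6,7}→6  {1,3,4,5,6,7}→20  {2,3,4,5,6,7}→15
  placing 0:r first → 35 extensions
  placing 1:u first → 21 extensions
total linear extensions = 56

56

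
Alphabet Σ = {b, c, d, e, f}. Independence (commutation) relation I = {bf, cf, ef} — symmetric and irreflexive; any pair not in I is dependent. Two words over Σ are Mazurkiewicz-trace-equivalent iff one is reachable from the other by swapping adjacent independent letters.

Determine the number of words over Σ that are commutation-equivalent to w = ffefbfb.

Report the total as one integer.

35

drop 0:f onto floor
drop 1:f onto {0:f}
drop 2:e onto floor
drop 3:f onto {1:f}
drop 4:b onto {2:e}
drop 5:f onto {3:f}
drop 6:b onto {4:b}
ground layer = {0:f, 2:e}
drop-orders for the pieces not yet dropped (sum over which currently-grounded one goes next):
  1 to go: {5} 1  {6} 1
  2 to go: {3,5} 1  {4,6} 1  {5,6} 2
  3 to go: {1,3,5} 1  {2,4,6} 1  {3,5,6} 3  {4,5,6} 3
  4 to go: {0,1,3,5} 1  {1,3,5,6} 4  {2,4,5,6} 4  {3,4,5,6} 6
  5 to go: {0,1,3,5,6} 5  {1,3,4,5,6} 10  {2,3,4,5,6} 10
  if 0:f drops first: 20 orders
  if 2:e drops first: 15 orders
heap linearizations: 35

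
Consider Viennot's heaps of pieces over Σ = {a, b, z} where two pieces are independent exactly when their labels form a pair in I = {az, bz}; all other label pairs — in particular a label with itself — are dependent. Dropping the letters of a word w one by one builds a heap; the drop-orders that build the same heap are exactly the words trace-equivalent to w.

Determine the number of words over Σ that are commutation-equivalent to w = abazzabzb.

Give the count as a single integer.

84

piece 0:a — minimal
piece 1:b rests on {0:a}
piece 2:a rests on {1:b}
piece 3:z — minimal
piece 4:z rests on {3:z}
piece 5:a rests on {2:a}
piece 6:b rests on {5:a}
piece 7:z rests on {4:z}
piece 8:b rests on {6:b}
minimal pieces: {0:a, 3:z}
ways to finish when only these pieces remain (= sum over removing one remaining piece with nothing left below it):
  1 left: {7}→1  {8}→1
  2 left: {4,7}→1  {6,8}→1  {7,8}→2
  3 left: {3,4,7}→1  {4,7,8}→3  {5,6,8}→1  {6,7,8}→3
  4 left: {2,5,6,8}→1  {3,4,7,8}→4  {4,6,7,8}→6  {5,6,7,8}→4
  5 left: {1,2,5,6,8}→1  {2,5,6,7,8}→5  {3,4,6,7,8}→10  {4,5,6,7,8}→10
  6 left: {0,1,2,5,6,8}→1  {1,2,5,6,7,8}→6  {2,4,5,6,7,8}→15  {3,4,5,6,7,8}→20
  7 left: {0,1,2,5,6,7,8}→7  {1,2,4,5,6,7,8}→21  {2,3,4,5,6,7,8}→35
  placing 0:a first → 56 extensions
  placing 3:z first → 28 extensions
total linear extensions = 84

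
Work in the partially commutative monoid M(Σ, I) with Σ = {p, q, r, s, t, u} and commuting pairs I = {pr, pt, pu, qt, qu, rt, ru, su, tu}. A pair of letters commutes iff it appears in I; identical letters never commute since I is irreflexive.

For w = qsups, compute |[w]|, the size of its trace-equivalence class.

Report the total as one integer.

drop 0:q onto floor
drop 1:s onto {0:q}
drop 2:u onto floor
drop 3:p onto {1:s}
drop 4:s onto {3:p}
ground layer = {0:q, 2:u}
drop-orders for the pieces not yet dropped (sum over which currently-grounded one goes next):
  1 to go: {2} 1  {4} 1
  2 to go: {2,4} 2  {3,4} 1
  3 to go: {1,3,4} 1  {2,3,4} 3
  if 0:q drops first: 4 orders
  if 2:u drops first: 1 orders
heap linearizations: 5

5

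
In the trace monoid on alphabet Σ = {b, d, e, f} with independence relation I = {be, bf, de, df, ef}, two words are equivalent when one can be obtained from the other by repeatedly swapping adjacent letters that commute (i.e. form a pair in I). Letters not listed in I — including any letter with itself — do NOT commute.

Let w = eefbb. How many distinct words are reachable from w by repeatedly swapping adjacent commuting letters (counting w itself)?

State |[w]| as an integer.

30

0(e) covers ∅
1(e) covers 0:e
2(f) covers ∅
3(b) covers ∅
4(b) covers 3:b
floor of heap: 0:e, 2:f, 3:b
completions by unplaced set U, small U first (add the entries for U minus each lowest piece of U):
  |U|=1: {1}:1  {2}:1  {4}:1
  |U|=2: {0,1}:1  {1,2}:2  {1,4}:2  {2,4}:2  {3,4}:1
  |U|=3: {0,1,2}:3  {0,1,4}:3  {1,2,4}:6  {1,3,4}:3  {2,3,4}:3
  start at 0(e): 12
  start at 2(f): 6
  start at 3(b): 12
sum over floor = 30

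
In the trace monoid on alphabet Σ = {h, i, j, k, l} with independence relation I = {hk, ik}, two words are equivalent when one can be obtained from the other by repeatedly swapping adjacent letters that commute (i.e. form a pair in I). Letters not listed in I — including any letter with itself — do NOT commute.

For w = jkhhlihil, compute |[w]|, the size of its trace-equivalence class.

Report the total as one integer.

3

piece 0:j — minimal
piece 1:k rests on {0:j}
piece 2:h rests on {0:j}
piece 3:h rests on {2:h}
piece 4:l rests on {1:k, 3:h}
piece 5:i rests on {4:l}
piece 6:h rests on {5:i}
piece 7:i rests on {6:h}
piece 8:l rests on {7:i}
minimal pieces: {0:j}
ways to finish when only these pieces remain (= sum over removing one remaining piece with nothing left below it):
  1 left: {8}→1
  2 left: {7,8}→1
  3 left: {6,7,8}→1
  4 left: {5,6,7,8}→1
  5 left: {4,5,6,7,8}→1
  6 left: {1,4,5,6,7,8}→1  {3,4,5,6,7,8}→1
  7 left: {1,3,4,5,6,7,8}→2  {2,3,4,5,6,7,8}→1
  placing 0:j first → 3 extensions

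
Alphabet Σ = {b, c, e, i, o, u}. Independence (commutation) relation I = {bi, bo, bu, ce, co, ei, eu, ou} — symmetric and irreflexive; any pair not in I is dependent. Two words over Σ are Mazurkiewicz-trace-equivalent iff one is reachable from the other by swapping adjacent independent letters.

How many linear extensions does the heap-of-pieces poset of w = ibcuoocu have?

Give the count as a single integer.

piece 0:i — minimal
piece 1:b — minimal
piece 2:c rests on {0:i, 1:b}
piece 3:u rests on {2:c}
piece 4:o rests on {0:i}
piece 5:o rests on {4:o}
piece 6:c rests on {3:u}
piece 7:u rests on {6:c}
minimal pieces: {0:i, 1:b}
ways to finish when only these pieces remain (= sum over removing one remaining piece with nothing left below it):
  1 left: {5}→1  {7}→1
  2 left: {4,5}→1  {5,7}→2  {6,7}→1
  3 left: {3,6,7}→1  {4,5,7}→3  {5,6,7}→3
  4 left: {2,3,6,7}→1  {3,5,6,7}→4  {4,5,6,7}→6
  5 left: {1,2,3,6,7}→1  {2,3,5,6,7}→5  {3,4,5,6,7}→10
  6 left: {1,2,3,5,6,7}→6  {2,3,4,5,6,7}→15
  placing 0:i first → 21 extensions
  placing 1:b first → 15 extensions
total linear extensions = 36

36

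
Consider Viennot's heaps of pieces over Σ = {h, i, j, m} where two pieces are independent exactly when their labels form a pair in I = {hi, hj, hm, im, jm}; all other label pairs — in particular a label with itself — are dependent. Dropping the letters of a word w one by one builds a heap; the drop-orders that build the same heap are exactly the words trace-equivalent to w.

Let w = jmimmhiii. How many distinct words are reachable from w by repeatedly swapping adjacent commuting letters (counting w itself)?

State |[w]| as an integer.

504

drop 0:j onto floor
drop 1:m onto floor
drop 2:i onto {0:j}
drop 3:m onto {1:m}
drop 4:m onto {3:m}
drop 5:h onto floor
drop 6:i onto {2:i}
drop 7:i onto {6:i}
drop 8:i onto {7:i}
ground layer = {0:j, 1:m, 5:h}
drop-orders for the pieces not yet dropped (sum over which currently-grounded one goes next):
  1 to go: {4} 1  {5} 1  {8} 1
  2 to go: {3,4} 1  {4,5} 2  {4,8} 2  {5,8} 2  {7,8} 1
  3 to go: {1,3,4} 1  {3,4,5} 3  {3,4,8} 3  {4,5,8} 6  {4,7,8} 3  {5,7,8} 3  {6,7,8} 1
  4 to go: {1,3,4,5} 4  {1,3,4,8} 4  {2,6,7,8} 1  {3,4,5,8} 12  {3,4,7,8} 6  {4,5,7,8} 12  {4,6,7,8} 4  {5,6,7,8} 4
  5 to go: {0,2,6,7,8} 1  {1,3,4,5,8} 20  {1,3,4,7,8} 10  {2,4,6,7,8} 5  {2,5,6,7,8} 5  {3,4,5,7,8} 30  {3,4,6,7,8} 10  {4,5,6,7,8} 20
  6 to go: {0,2,4,6,7,8} 6  {0,2,5,6,7,8} 6  {1,3,4,5,7,8} 60  {1,3,4,6,7,8} 20  {2,3,4,6,7,8} 15  {2,4,5,6,7,8} 30  {3,4,5,6,7,8} 60
  7 to go: {0,2,3,4,6,7,8} 21  {0,2,4,5,6,7,8} 42  {1,2,3,4,6,7,8} 35  {1,3,4,5,6,7,8} 140  {2,3,4,5,6,7,8} 105
  if 0:j drops first: 280 orders
  if 1:m drops first: 168 orders
  if 5:h drops first: 56 orders
heap linearizations: 504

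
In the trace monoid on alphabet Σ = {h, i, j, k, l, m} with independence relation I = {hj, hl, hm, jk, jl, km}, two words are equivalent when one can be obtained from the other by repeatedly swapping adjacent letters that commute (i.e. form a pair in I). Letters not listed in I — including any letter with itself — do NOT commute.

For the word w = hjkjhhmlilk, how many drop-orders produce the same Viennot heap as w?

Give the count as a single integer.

65

drop 0:h onto floor
drop 1:j onto floor
drop 2:k onto {0:h}
drop 3:j onto {1:j}
drop 4:h onto {2:k}
drop 5:h onto {4:h}
drop 6:m onto {3:j}
drop 7:l onto {2:k, 6:m}
drop 8:i onto {5:h, 7:l}
drop 9:l onto {8:i}
drop 10:k onto {9:l}
ground layer = {0:h, 1:j}
drop-orders for the pieces not yet dropped (sum over which currently-grounded one goes next):
  1 to go: {10} 1
  2 to go: {9,10} 1
  3 to go: {8,9,10} 1
  4 to go: {5,8,9,10} 1  {7,8,9,10} 1
  5 to go: {4,5,8,9,10} 1  {5,7,8,9,10} 2  {6,7,8,9,10} 1
  6 to go: {3,6,7,8,9,10} 1  {4,5,7,8,9,10} 3  {5,6,7,8,9,10} 3
  7 to go: {1,3,6,7,8,9,10} 1  {2,4,5,7,8,9,10} 3  {3,5,6,7,8,9,10} 4  {4,5,6,7,8,9,10} 6
  8 to go: {0,2,4,5,7,8,9,10} 3  {1,3,5,6,7,8,9,10} 5  {2,4,5,6,7,8,9,10} 9  {3,4,5,6,7,8,9,10} 10
  9 to go: {0,2,4,5,6,7,8,9,10} 12  {1,3,4,5,6,7,8,9,10} 15  {2,3,4,5,6,7,8,9,10} 19
  if 0:h drops first: 34 orders
  if 1:j drops first: 31 orders
heap linearizations: 65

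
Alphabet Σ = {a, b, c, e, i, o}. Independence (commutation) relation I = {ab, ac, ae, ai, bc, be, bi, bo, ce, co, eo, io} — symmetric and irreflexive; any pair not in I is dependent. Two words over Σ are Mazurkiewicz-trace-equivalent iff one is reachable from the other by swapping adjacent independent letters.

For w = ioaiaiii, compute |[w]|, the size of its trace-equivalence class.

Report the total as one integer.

56

drop 0:i onto floor
drop 1:o onto floor
drop 2:a onto {1:o}
drop 3:i onto {0:i}
drop 4:a onto {2:a}
drop 5:i onto {3:i}
drop 6:i onto {5:i}
drop 7:i onto {6:i}
ground layer = {0:i, 1:o}
drop-orders for the pieces not yet dropped (sum over which currently-grounded one goes next):
  1 to go: {4} 1  {7} 1
  2 to go: {2,4} 1  {4,7} 2  {6,7} 1
  3 to go: {1,2,4} 1  {2,4,7} 3  {4,6,7} 3  {5,6,7} 1
  4 to go: {1,2,4,7} 4  {2,4,6,7} 6  {3,5,6,7} 1  {4,5,6,7} 4
  5 to go: {0,3,5,6,7} 1  {1,2,4,6,7} 10  {2,4,5,6,7} 10  {3,4,5,6,7} 5
  6 to go: {0,3,4,5,6,7} 6  {1,2,4,5,6,7} 20  {2,3,4,5,6,7} 15
  if 0:i drops first: 35 orders
  if 1:o drops first: 21 orders
heap linearizations: 56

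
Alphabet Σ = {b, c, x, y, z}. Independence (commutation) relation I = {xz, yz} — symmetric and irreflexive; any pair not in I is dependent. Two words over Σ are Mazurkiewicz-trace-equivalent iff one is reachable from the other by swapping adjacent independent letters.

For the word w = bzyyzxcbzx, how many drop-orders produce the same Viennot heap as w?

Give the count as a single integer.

20

drop 0:b onto floor
drop 1:z onto {0:b}
drop 2:y onto {0:b}
drop 3:y onto {2:y}
drop 4:z onto {1:z}
drop 5:x onto {3:y}
drop 6:c onto {4:z, 5:x}
drop 7:b onto {6:c}
drop 8:z onto {7:b}
drop 9:x onto {7:b}
ground layer = {0:b}
drop-orders for the pieces not yet dropped (sum over which currently-grounded one goes next):
  1 to go: {8} 1  {9} 1
  2 to go: {8,9} 2
  3 to go: {7,8,9} 2
  4 to go: {6,7,8,9} 2
  5 to go: {4,6,7,8,9} 2  {5,6,7,8,9} 2
  6 to go: {1,4,6,7,8,9} 2  {3,5,6,7,8,9} 2  {4,5,6,7,8,9} 4
  7 to go: {1,4,5,6,7,8,9} 6  {2,3,5,6,7,8,9} 2  {3,4,5,6,7,8,9} 6
  8 to go: {1,3,4,5,6,7,8,9} 12  {2,3,4,5,6,7,8,9} 8
  if 0:b drops first: 20 orders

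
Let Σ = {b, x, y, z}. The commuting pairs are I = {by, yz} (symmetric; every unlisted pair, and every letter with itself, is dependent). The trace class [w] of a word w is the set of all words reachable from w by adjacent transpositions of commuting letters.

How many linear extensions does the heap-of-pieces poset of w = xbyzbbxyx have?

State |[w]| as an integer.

5

0(x) covers ∅
1(b) covers 0:x
2(y) covers 0:x
3(z) covers 1:b
4(b) covers 3:z
5(b) covers 4:b
6(x) covers 2:y, 5:b
7(y) covers 6:x
8(x) covers 7:y
floor of heap: 0:x
completions by unplaced set U, small U first (add the entries for U minus each lowest piece of U):
  |U|=1: {8}:1
  |U|=2: {7,8}:1
  |U|=3: {6,7,8}:1
  |U|=4: {2,6,7,8}:1  {5,6,7,8}:1
  |U|=5: {2,5,6,7,8}:2  {4,5,6,7,8}:1
  |U|=6: {2,4,5,6,7,8}:3  {3,4,5,6,7,8}:1
  |U|=7: {1,3,4,5,6,7,8}:1  {2,3,4,5,6,7,8}:4
  start at 0(x): 5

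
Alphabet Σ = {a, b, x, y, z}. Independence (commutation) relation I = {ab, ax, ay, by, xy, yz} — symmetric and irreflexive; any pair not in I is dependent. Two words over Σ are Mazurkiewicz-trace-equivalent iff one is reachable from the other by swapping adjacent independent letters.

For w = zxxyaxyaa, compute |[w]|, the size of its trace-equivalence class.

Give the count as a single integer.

720

drop 0:z onto floor
drop 1:x onto {0:z}
drop 2:x onto {1:x}
drop 3:y onto floor
drop 4:a onto {0:z}
drop 5:x onto {2:x}
drop 6:y onto {3:y}
drop 7:a onto {4:a}
drop 8:a onto {7:a}
ground layer = {0:z, 3:y}
drop-orders for the pieces not yet dropped (sum over which currently-grounded one goes next):
  1 to go: {5} 1  {6} 1  {8} 1
  2 to go: {2,5} 1  {3,6} 1  {5,6} 2  {5,8} 2  {6,8} 2  {7,8} 1
  3 to go: {1,2,5} 1  {2,5,6} 3  {2,5,8} 3  {3,5,6} 3  {3,6,8} 3  {4,7,8} 1  {5,6,8} 6  {5,7,8} 3  {6,7,8} 3
  4 to go: {1,2,5,6} 4  {1,2,5,8} 4  {2,3,5,6} 6  {2,5,6,8} 12  {2,5,7,8} 6  {3,5,6,8} 12  {3,6,7,8} 6  {4,5,7,8} 4  {4,6,7,8} 4  {5,6,7,8} 12
  5 to go: {1,2,3,5,6} 10  {1,2,5,6,8} 20  {1,2,5,7,8} 10  {2,3,5,6,8} 30  {2,4,5,7,8} 10  {2,5,6,7,8} 30  {3,4,6,7,8} 10  {3,5,6,7,8} 30  {4,5,6,7,8} 20
  6 to go: {1,2,3,5,6,8} 60  {1,2,4,5,7,8} 20  {1,2,5,6,7,8} 60  {2,3,5,6,7,8} 90  {2,4,5,6,7,8} 60  {3,4,5,6,7,8} 60
  7 to go: {0,1,2,4,5,7,8} 20  {1,2,3,5,6,7,8} 210  {1,2,4,5,6,7,8} 140  {2,3,4,5,6,7,8} 210
  if 0:z drops first: 560 orders
  if 3:y drops first: 160 orders
heap linearizations: 720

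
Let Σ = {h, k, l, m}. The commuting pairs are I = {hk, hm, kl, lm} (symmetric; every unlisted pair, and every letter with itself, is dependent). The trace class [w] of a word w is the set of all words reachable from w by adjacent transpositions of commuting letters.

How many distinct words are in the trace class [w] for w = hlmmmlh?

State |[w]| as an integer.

35

drop 0:h onto floor
drop 1:l onto {0:h}
drop 2:m onto floor
drop 3:m onto {2:m}
drop 4:m onto {3:m}
drop 5:l onto {1:l}
drop 6:h onto {5:l}
ground layer = {0:h, 2:m}
drop-orders for the pieces not yet dropped (sum over which currently-grounded one goes next):
  1 to go: {4} 1  {6} 1
  2 to go: {3,4} 1  {4,6} 2  {5,6} 1
  3 to go: {1,5,6} 1  {2,3,4} 1  {3,4,6} 3  {4,5,6} 3
  4 to go: {0,1,5,6} 1  {1,4,5,6} 4  {2,3,4,6} 4  {3,4,5,6} 6
  5 to go: {0,1,4,5,6} 5  {1,3,4,5,6} 10  {2,3,4,5,6} 10
  if 0:h drops first: 20 orders
  if 2:m drops first: 15 orders
heap linearizations: 35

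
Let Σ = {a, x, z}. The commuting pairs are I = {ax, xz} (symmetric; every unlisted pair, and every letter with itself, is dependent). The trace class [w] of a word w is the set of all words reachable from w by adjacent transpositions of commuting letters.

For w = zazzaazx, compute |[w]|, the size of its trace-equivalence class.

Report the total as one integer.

drop 0:z onto floor
drop 1:a onto {0:z}
drop 2:z onto {1:a}
drop 3:z onto {2:z}
drop 4:a onto {3:z}
drop 5:a onto {4:a}
drop 6:z onto {5:a}
drop 7:x onto floor
ground layer = {0:z, 7:x}
drop-orders for the pieces not yet dropped (sum over which currently-grounded one goes next):
  1 to go: {6} 1  {7} 1
  2 to go: {5,6} 1  {6,7} 2
  3 to go: {4,5,6} 1  {5,6,7} 3
  4 to go: {3,4,5,6} 1  {4,5,6,7} 4
  5 to go: {2,3,4,5,6} 1  {3,4,5,6,7} 5
  6 to go: {1,2,3,4,5,6} 1  {2,3,4,5,6,7} 6
  if 0:z drops first: 7 orders
  if 7:x drops first: 1 orders
heap linearizations: 8

8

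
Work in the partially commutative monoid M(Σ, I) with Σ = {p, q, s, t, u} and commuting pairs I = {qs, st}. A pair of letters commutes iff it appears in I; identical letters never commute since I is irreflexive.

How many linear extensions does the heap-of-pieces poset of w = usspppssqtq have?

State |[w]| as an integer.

piece 0:u — minimal
piece 1:s rests on {0:u}
piece 2:s rests on {1:s}
piece 3:p rests on {2:s}
piece 4:p rests on {3:p}
piece 5:p rests on {4:p}
piece 6:s rests on {5:p}
piece 7:s rests on {6:s}
piece 8:q rests on {5:p}
piece 9:t rests on {8:q}
piece 10:q rests on {9:t}
minimal pieces: {0:u}
ways to finish when only these pieces remain (= sum over removing one remaining piece with nothing left below it):
  1 left: {7}→1  {10}→1
  2 left: {6,7}→1  {7,10}→2  {9,10}→1
  3 left: {6,7,10}→3  {7,9,10}→3  {8,9,10}→1
  4 left: {6,7,9,10}→6  {7,8,9,10}→4
  5 left: {6,7,8,9,10}→10
  6 left: {5,6,7,8,9,10}→10
  7 left: {4,5,6,7,8,9,10}→10
  8 left: {3,4,5,6,7,8,9,10}→10
  9 left: {2,3,4,5,6,7,8,9,10}→10
  placing 0:u first → 10 extensions

10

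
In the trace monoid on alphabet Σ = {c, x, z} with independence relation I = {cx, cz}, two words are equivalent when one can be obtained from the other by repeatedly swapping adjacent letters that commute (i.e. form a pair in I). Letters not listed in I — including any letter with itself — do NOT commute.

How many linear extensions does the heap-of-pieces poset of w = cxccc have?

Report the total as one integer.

piece 0:c — minimal
piece 1:x — minimal
piece 2:c rests on {0:c}
piece 3:c rests on {2:c}
piece 4:c rests on {3:c}
minimal pieces: {0:c, 1:x}
ways to finish when only these pieces remain (= sum over removing one remaining piece with nothing left below it):
  1 left: {1}→1  {4}→1
  2 left: {1,4}→2  {3,4}→1
  3 left: {1,3,4}→3  {2,3,4}→1
  placing 0:c first → 4 extensions
  placing 1:x first → 1 extensions
total linear extensions = 5

5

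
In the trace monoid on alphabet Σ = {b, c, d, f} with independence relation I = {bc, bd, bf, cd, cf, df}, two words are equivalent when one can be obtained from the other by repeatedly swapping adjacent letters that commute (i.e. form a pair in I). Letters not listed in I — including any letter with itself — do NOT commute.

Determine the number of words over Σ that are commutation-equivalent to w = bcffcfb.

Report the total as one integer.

210

0(b) covers ∅
1(c) covers ∅
2(f) covers ∅
3(f) covers 2:f
4(c) covers 1:c
5(f) covers 3:f
6(b) covers 0:b
floor of heap: 0:b, 1:c, 2:f
completions by unplaced set U, small U first (add the entries for U minus each lowest piece of U):
  |U|=1: {4}:1  {5}:1  {6}:1
  |U|=2: {0,6}:1  {1,4}:1  {3,5}:1  {4,5}:2  {4,6}:2  {5,6}:2
  |U|=3: {0,4,6}:3  {0,5,6}:3  {1,4,5}:3  {1,4,6}:3  {2,3,5}:1  {3,4,5}:3  {3,5,6}:3  {4,5,6}:6
  |U|=4: {0,1,4,6}:6  {0,3,5,6}:6  {0,4,5,6}:12  {1,3,4,5}:6  {1,4,5,6}:12  {2,3,4,5}:4  {2,3,5,6}:4  {3,4,5,6}:12
  |U|=5: {0,1,4,5,6}:30  {0,2,3,5,6}:10  {0,3,4,5,6}:30  {1,2,3,4,5}:10  {1,3,4,5,6}:30  {2,3,4,5,6}:20
  start at 0(b): 60
  start at 1(c): 60
  start at 2(f): 90
sum over floor = 210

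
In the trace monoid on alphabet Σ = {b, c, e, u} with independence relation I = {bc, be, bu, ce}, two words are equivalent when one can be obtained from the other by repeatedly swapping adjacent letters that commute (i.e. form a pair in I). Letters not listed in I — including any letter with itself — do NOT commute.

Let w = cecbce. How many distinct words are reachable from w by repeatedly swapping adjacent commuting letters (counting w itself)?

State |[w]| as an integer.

60

piece 0:c — minimal
piece 1:e — minimal
piece 2:c rests on {0:c}
piece 3:b — minimal
piece 4:c rests on {2:c}
piece 5:e rests on {1:e}
minimal pieces: {0:c, 1:e, 3:b}
ways to finish when only these pieces remain (= sum over removing one remaining piece with nothing left below it):
  1 left: {3}→1  {4}→1  {5}→1
  2 left: {1,5}→1  {2,4}→1  {3,4}→2  {3,5}→2  {4,5}→2
  3 left: {0,2,4}→1  {1,3,5}→3  {1,4,5}→3  {2,3,4}→3  {2,4,5}→3  {3,4,5}→6
  4 left: {0,2,3,4}→4  {0,2,4,5}→4  {1,2,4,5}→6  {1,3,4,5}→12  {2,3,4,5}→12
  placing 0:c first → 30 extensions
  placing 1:e first → 20 extensions
  placing 3:b first → 10 extensions
total linear extensions = 60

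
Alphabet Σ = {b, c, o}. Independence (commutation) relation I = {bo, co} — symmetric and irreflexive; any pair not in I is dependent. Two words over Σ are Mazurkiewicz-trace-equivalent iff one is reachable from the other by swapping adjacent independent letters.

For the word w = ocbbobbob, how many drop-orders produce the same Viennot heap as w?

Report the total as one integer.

84

drop 0:o onto floor
drop 1:c onto floor
drop 2:b onto {1:c}
drop 3:b onto {2:b}
drop 4:o onto {0:o}
drop 5:b onto {3:b}
drop 6:b onto {5:b}
drop 7:o onto {4:o}
drop 8:b onto {6:b}
ground layer = {0:o, 1:c}
drop-orders for the pieces not yet dropped (sum over which currently-grounded one goes next):
  1 to go: {7} 1  {8} 1
  2 to go: {4,7} 1  {6,8} 1  {7,8} 2
  3 to go: {0,4,7} 1  {4,7,8} 3  {5,6,8} 1  {6,7,8} 3
  4 to go: {0,4,7,8} 4  {3,5,6,8} 1  {4,6,7,8} 6  {5,6,7,8} 4
  5 to go: {0,4,6,7,8} 10  {2,3,5,6,8} 1  {3,5,6,7,8} 5  {4,5,6,7,8} 10
  6 to go: {0,4,5,6,7,8} 20  {1,2,3,5,6,8} 1  {2,3,5,6,7,8} 6  {3,4,5,6,7,8} 15
  7 to go: {0,3,4,5,6,7,8} 35  {1,2,3,5,6,7,8} 7  {2,3,4,5,6,7,8} 21
  if 0:o drops first: 28 orders
  if 1:c drops first: 56 orders
heap linearizations: 84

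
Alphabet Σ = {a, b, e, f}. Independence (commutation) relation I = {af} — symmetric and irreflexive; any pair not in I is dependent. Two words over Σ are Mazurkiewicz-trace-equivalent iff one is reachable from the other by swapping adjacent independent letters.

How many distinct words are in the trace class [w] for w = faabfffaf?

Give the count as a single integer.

15

piece 0:f — minimal
piece 1:a — minimal
piece 2:a rests on {1:a}
piece 3:b rests on {0:f, 2:a}
piece 4:f rests on {3:b}
piece 5:f rests on {4:f}
piece 6:f rests on {5:f}
piece 7:a rests on {3:b}
piece 8:f rests on {6:f}
minimal pieces: {0:f, 1:a}
ways to finish when only these pieces remain (= sum over removing one remaining piece with nothing left below it):
  1 left: {7}→1  {8}→1
  2 left: {6,8}→1  {7,8}→2
  3 left: {5,6,8}→1  {6,7,8}→3
  4 left: {4,5,6,8}→1  {5,6,7,8}→4
  5 left: {4,5,6,7,8}→5
  6 left: {3,4,5,6,7,8}→5
  7 left: {0,3,4,5,6,7,8}→5  {2,3,4,5,6,7,8}→5
  placing 0:f first → 5 extensions
  placing 1:a first → 10 extensions
total linear extensions = 15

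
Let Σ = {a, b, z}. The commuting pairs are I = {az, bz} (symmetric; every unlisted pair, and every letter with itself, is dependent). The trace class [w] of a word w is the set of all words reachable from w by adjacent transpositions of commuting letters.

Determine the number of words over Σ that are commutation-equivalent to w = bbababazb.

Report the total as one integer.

0(b) covers ∅
1(b) covers 0:b
2(a) covers 1:b
3(b) covers 2:a
4(a) covers 3:b
5(b) covers 4:a
6(a) covers 5:b
7(z) covers ∅
8(b) covers 6:a
floor of heap: 0:b, 7:z
completions by unplaced set U, small U first (add the entries for U minus each lowest piece of U):
  |U|=1: {7}:1  {8}:1
  |U|=2: {6,8}:1  {7,8}:2
  |U|=3: {5,6,8}:1  {6,7,8}:3
  |U|=4: {4,5,6,8}:1  {5,6,7,8}:4
  |U|=5: {3,4,5,6,8}:1  {4,5,6,7,8}:5
  |U|=6: {2,3,4,5,6,8}:1  {3,4,5,6,7,8}:6
  |U|=7: {1,2,3,4,5,6,8}:1  {2,3,4,5,6,7,8}:7
  start at 0(b): 8
  start at 7(z): 1
sum over floor = 9

9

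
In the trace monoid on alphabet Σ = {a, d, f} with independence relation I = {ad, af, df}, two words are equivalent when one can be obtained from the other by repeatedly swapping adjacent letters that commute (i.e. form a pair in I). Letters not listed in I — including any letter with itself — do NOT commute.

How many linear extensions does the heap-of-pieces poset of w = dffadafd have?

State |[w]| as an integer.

piece 0:d — minimal
piece 1:f — minimal
piece 2:f rests on {1:f}
piece 3:a — minimal
piece 4:d rests on {0:d}
piece 5:a rests on {3:a}
piece 6:f rests on {2:f}
piece 7:d rests on {4:d}
minimal pieces: {0:d, 1:f, 3:a}
ways to finish when only these pieces remain (= sum over removing one remaining piece with nothing left below it):
  1 left: {5}→1  {6}→1  {7}→1
  2 left: {2,6}→1  {3,5}→1  {4,7}→1  {5,6}→2  {5,7}→2  {6,7}→2
  3 left: {0,4,7}→1  {1,2,6}→1  {2,5,6}→3  {2,6,7}→3  {3,5,6}→3  {3,5,7}→3  {4,5,7}→3  {4,6,7}→3  {5,6,7}→6
  4 left: {0,4,5,7}→4  {0,4,6,7}→4  {1,2,5,6}→4  {1,2,6,7}→4  {2,3,5,6}→6  {2,4,6,7}→6  {2,5,6,7}→12  {3,4,5,7}→6  {3,5,6,7}→12  {4,5,6,7}→12
  5 left: {0,2,4,6,7}→10  {0,3,4,5,7}→10  {0,4,5,6,7}→20  {1,2,3,5,6}→10  {1,2,4,6,7}→10  {1,2,5,6,7}→20  {2,3,5,6,7}→30  {2,4,5,6,7}→30  {3,4,5,6,7}→30
  6 left: {0,1,2,4,6,7}→20  {0,2,4,5,6,7}→60  {0,3,4,5,6,7}→60  {1,2,3,5,6,7}→60  {1,2,4,5,6,7}→60  {2,3,4,5,6,7}→90
  placing 0:d first → 210 extensions
  placing 1:f first → 210 extensions
  placing 3:a first → 140 extensions
total linear extensions = 560

560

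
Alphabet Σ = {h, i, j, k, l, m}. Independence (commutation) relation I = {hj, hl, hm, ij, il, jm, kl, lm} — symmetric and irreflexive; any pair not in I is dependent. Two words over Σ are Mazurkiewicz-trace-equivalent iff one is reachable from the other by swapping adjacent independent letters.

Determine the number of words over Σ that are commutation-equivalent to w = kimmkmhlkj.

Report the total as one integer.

18

#0=k has no predecessor
#1=i depends on [0:k]
#2=m depends on [1:i]
#3=m depends on [2:m]
#4=k depends on [3:m]
#5=m depends on [4:k]
#6=h depends on [4:k]
#7=l has no predecessor
#8=k depends on [5:m, 6:h]
#9=j depends on [7:l, 8:k]
sources: [0:k, 7:l]
N(rest) = Σ N(rest − s) over sources s of rest; N(one piece) = 1:
  size 1 → [9]=1
  size 2 → [7,9]=1  [8,9]=1
  size 3 → [5,8,9]=1  [6,8,9]=1  [7,8,9]=2
  size 4 → [5,6,8,9]=2  [5,7,8,9]=3  [6,7,8,9]=3
  size 5 → [4,5,6,8,9]=2  [5,6,7,8,9]=8
  size 6 → [3,4,5,6,8,9]=2  [4,5,6,7,8,9]=10
  size 7 → [2,3,4,5,6,8,9]=2  [3,4,5,6,7,8,9]=12
  size 8 → [1,2,3,4,5,6,8,9]=2  [2,3,4,5,6,7,8,9]=14
  first=0(k) contributes 16
  first=7(l) contributes 2
|[w]| = 18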